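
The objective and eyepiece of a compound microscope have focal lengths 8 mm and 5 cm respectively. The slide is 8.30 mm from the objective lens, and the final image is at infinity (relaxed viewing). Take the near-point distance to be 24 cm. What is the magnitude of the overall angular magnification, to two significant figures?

130

Convert to cm: f_obj = 8 mm = 0.8 cm; d_o = 8.30 mm = 0.83 cm.
Objective: 1/d_i = 1/f_obj - 1/d_o = 1/0.8 - 1/0.83 = 0.04518 cm^-1, so d_i = 22.133 cm.
m_obj = -d_i/d_o = -22.133/0.83 = -26.667.
Eyepiece angular magnification (image at infinity): M_eye = D/f_e = 24/5 = 4.800.
Overall M = m_obj x M_eye = (-26.667)(4.800) = -128.00.
|M| = 128.00.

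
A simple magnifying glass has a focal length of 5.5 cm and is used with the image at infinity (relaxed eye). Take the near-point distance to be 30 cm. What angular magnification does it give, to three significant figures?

M = D/f = 30/5.5 = 5.455.

5.45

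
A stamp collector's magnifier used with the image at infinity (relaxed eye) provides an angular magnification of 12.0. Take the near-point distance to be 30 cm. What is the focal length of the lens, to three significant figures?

For the image at infinity, M = D/f.
f = D/M = 30/12.0 = 2.500 cm.

2.50 cm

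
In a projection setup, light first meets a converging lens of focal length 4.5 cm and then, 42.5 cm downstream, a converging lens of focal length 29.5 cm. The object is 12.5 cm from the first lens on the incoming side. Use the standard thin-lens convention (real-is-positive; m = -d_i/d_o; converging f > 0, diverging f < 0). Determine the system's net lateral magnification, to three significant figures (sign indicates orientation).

Lens 1: 1/d_i1 = 1/f_1 - 1/d_o1 = 1/4.5 - 1/12.5 = 0.14222 cm^-1, so d_i1 = 7.031 cm.
m_1 = -(7.031)/12.5 = -0.5625.
Object distance for lens 2: d_o2 = 42.5 - 7.031 = 35.469 cm.
Lens 2: 1/d_i2 = 1/f_2 - 1/d_o2 = 1/29.5 - 1/(35.469) = 0.00570 cm^-1, so d_i2 = 175.301 cm.
m_2 = -(175.301)/(35.469) = -4.9424.
Overall magnification: m = m_1 m_2 = 2.7801.

2.78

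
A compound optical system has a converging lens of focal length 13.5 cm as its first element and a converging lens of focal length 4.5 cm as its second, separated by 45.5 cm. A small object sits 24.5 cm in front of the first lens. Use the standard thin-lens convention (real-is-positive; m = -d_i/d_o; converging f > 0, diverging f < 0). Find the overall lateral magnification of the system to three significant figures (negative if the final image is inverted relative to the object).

0.505

Lens 1: 1/d_i1 = 1/f_1 - 1/d_o1 = 1/13.5 - 1/24.5 = 0.03326 cm^-1, so d_i1 = 30.068 cm.
m_1 = -(30.068)/24.5 = -1.2273.
The intermediate image is 30.068 cm to the right of lens 1, so d_o2 = L - d_i1 = 45.5 - 30.068 = 15.432 cm.
Lens 2: 1/d_i2 = 1/f_2 - 1/d_o2 = 1/4.5 - 1/(15.432) = 0.15742 cm^-1, so d_i2 = 6.352 cm.
m_2 = -(6.352)/(15.432) = -0.4116.
The system's lateral magnification is m_1 m_2 = (-1.2273)(-0.4116) = 0.5052.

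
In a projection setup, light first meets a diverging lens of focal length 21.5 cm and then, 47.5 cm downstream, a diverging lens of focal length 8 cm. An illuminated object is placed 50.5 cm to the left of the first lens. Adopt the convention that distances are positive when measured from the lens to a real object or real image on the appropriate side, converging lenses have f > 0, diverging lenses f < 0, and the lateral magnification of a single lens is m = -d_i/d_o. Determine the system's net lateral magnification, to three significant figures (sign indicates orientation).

Applying the thin-lens equation to the first lens, 1/(-21.5) = 1/50.5 + 1/d_i1, which gives d_i1 = -15.080 cm.
Its lateral magnification is m_1 = -d_i1/d_o1 = -(-15.080)/50.5 = 0.2986.
With d_i1 < 0 the first image is virtual and lies on the object side; the object distance for lens 2 is d_o2 = 47.5 - (-15.080) = 62.580 cm.
Applying the thin-lens equation again with f_2 = -8 cm and d_o2 = 62.580 cm gives d_i2 = -7.093 cm.
m_2 = -(-7.093)/(62.580) = 0.1133.
Overall magnification: m = m_1 m_2 = 0.0338.

0.0338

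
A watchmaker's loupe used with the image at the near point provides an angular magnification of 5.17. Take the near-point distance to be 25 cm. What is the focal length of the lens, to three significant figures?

For the image at the near point, M = 1 + D/f.
f = D/(M - 1) = 25/(5.17 - 1) = 5.995 cm.

6.00 cm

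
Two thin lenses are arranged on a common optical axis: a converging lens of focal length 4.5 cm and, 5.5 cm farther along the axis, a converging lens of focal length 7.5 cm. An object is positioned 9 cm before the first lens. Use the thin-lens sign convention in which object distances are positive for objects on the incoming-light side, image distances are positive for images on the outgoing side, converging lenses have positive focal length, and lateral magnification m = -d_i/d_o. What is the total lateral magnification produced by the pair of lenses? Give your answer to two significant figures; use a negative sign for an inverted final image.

-0.68

Applying the thin-lens equation to the first lens, 1/4.5 = 1/9 + 1/d_i1, which gives d_i1 = 9.000 cm.
Its lateral magnification is m_1 = -d_i1/d_o1 = -(9.000)/9 = -1.0000.
This image would form 9.000 cm past lens 1, i.e. 3.500 cm beyond lens 2, so it is a virtual object for lens 2: d_o2 = 5.5 - 9.000 = -3.500 cm.
Applying the thin-lens equation again with f_2 = 7.5 cm and d_o2 = -3.500 cm gives d_i2 = 2.386 cm.
m_2 = -(2.386)/(-3.500) = 0.6818.
Overall magnification: m = m_1 m_2 = -0.6818.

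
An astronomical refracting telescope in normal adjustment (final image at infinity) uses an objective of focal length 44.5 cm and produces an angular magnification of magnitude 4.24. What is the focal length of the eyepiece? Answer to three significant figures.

10.5 cm

|M| = f_obj/f_eye, so f_eye = f_obj/|M| = 44.5/4.24 = 10.495 cm.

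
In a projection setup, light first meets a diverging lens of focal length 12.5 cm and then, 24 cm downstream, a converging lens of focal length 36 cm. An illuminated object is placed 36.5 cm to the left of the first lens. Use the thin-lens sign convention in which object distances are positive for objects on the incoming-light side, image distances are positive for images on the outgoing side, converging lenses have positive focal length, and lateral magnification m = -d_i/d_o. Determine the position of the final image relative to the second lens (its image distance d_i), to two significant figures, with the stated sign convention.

-450 cm

First lens: d_i1 = 1/(1/(-12.5) - 1/36.5) = -9.311 cm.
The intermediate image is virtual, 9.311 cm to the left of lens 1, so d_o2 = L - d_i1 = 24 - (-9.311) = 33.311 cm.
Second lens: d_i2 = 1/(1/36 - 1/(33.311)) = -446.004 cm.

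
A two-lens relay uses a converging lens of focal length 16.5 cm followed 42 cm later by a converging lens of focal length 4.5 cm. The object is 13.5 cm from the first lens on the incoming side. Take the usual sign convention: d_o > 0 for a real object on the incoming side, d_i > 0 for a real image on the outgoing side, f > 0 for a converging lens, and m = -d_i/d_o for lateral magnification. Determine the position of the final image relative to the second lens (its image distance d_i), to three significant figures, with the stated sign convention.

4.68 cm

Applying the thin-lens equation to the first lens, 1/16.5 = 1/13.5 + 1/d_i1, which gives d_i1 = -74.250 cm.
With d_i1 < 0 the first image is virtual and lies on the object side; the object distance for lens 2 is d_o2 = 42 - (-74.250) = 116.250 cm.
Applying the thin-lens equation again with f_2 = 4.5 cm and d_o2 = 116.250 cm gives d_i2 = 4.681 cm.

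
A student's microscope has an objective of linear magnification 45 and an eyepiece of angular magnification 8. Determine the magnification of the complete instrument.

The overall magnification of a compound microscope is the product of the objective and eyepiece magnifications:
M = M_obj x M_eye = 45 x 8 = 360.

360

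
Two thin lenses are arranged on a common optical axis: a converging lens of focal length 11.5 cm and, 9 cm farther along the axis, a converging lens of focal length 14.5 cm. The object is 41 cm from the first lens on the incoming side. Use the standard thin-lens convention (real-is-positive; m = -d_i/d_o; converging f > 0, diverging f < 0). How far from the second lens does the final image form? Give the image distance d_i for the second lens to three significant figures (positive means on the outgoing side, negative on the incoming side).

Lens 1: 1/d_i1 = 1/f_1 - 1/d_o1 = 1/11.5 - 1/41 = 0.06257 cm^-1, so d_i1 = 15.983 cm.
Since 15.983 cm > 9 cm, the first image lies past the second lens and serves as a virtual object: d_o2 = L - d_i1 = -6.983 cm.
Lens 2: 1/d_i2 = 1/f_2 - 1/d_o2 = 1/14.5 - 1/(-6.983) = 0.21217 cm^-1, so d_i2 = 4.713 cm.

4.71 cm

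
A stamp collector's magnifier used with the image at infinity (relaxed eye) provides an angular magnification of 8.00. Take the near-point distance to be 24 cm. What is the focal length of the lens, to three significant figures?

3.00 cm

For the image at infinity, M = D/f.
f = D/M = 24/8.0 = 3.000 cm.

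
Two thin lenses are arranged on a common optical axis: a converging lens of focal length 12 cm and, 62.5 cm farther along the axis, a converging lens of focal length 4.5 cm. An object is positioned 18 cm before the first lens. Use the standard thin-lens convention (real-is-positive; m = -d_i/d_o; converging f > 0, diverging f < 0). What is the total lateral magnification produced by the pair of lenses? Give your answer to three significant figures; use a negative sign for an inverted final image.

Lens 1: 1/d_i1 = 1/f_1 - 1/d_o1 = 1/12 - 1/18 = 0.02778 cm^-1, so d_i1 = 36.000 cm.
m_1 = -(36.000)/18 = -2.0000.
Object distance for lens 2: d_o2 = 62.5 - 36.000 = 26.500 cm.
Lens 2: 1/d_i2 = 1/f_2 - 1/d_o2 = 1/4.5 - 1/(26.500) = 0.18449 cm^-1, so d_i2 = 5.420 cm.
m_2 = -(5.420)/(26.500) = -0.2045.
The system's lateral magnification is m_1 m_2 = (-2.0000)(-0.2045) = 0.4091.

0.409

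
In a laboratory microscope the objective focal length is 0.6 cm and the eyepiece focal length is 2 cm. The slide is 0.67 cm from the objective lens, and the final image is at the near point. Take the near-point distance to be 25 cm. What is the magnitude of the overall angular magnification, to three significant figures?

Objective: 1/d_i = 1/f_obj - 1/d_o = 1/0.6 - 1/0.67 = 0.17413 cm^-1, so d_i = 5.743 cm.
m_obj = -d_i/d_o = -5.743/0.67 = -8.571.
Eyepiece angular magnification (image at near point): M_eye = 1 + D/f_e = 1 + 25/2 = 13.500.
Overall M = m_obj x M_eye = (-8.571)(13.500) = -115.71.
|M| = 115.71.

116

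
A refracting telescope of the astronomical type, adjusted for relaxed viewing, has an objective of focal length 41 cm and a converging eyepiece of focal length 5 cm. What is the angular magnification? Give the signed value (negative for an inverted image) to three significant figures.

-8.20

M = -f_obj/f_eye = -41/(5) = -8.200.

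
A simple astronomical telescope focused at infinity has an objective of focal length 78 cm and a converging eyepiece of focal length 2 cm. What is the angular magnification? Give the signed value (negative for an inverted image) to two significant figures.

-39

M = -f_obj/f_eye = -78/(2) = -39.000.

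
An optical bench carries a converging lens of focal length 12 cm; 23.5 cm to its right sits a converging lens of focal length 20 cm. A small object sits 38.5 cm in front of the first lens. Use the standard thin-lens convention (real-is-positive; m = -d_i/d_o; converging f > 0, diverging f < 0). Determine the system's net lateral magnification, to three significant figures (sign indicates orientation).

Lens 1: 1/d_i1 = 1/f_1 - 1/d_o1 = 1/12 - 1/38.5 = 0.05736 cm^-1, so d_i1 = 17.434 cm.
m_1 = -(17.434)/38.5 = -0.4528.
Object distance for lens 2: d_o2 = 23.5 - 17.434 = 6.066 cm.
Lens 2: 1/d_i2 = 1/f_2 - 1/d_o2 = 1/20 - 1/(6.066) = -0.11485 cm^-1, so d_i2 = -8.707 cm.
m_2 = -(-8.707)/(6.066) = 1.4353.
The system's lateral magnification is m_1 m_2 = (-0.4528)(1.4353) = -0.6500.

-0.650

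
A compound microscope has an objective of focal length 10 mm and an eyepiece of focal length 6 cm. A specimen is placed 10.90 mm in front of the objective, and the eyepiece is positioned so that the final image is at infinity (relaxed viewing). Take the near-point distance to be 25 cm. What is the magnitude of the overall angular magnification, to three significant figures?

Convert to cm: f_obj = 10 mm = 1 cm; d_o = 10.90 mm = 1.09 cm.
Objective: 1/d_i = 1/f_obj - 1/d_o = 1/1 - 1/1.09 = 0.08257 cm^-1, so d_i = 12.111 cm.
m_obj = -d_i/d_o = -12.111/1.09 = -11.111.
Eyepiece angular magnification (image at infinity): M_eye = D/f_e = 25/6 = 4.167.
Overall M = m_obj x M_eye = (-11.111)(4.167) = -46.30.
|M| = 46.30.

46.3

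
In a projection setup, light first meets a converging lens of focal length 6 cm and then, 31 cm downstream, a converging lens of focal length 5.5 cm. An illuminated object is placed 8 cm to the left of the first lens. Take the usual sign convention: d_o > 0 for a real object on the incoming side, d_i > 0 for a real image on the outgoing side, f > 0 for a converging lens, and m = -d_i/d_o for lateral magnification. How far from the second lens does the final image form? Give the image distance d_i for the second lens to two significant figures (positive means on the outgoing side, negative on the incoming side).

Lens 1: 1/d_i1 = 1/f_1 - 1/d_o1 = 1/6 - 1/8 = 0.04167 cm^-1, so d_i1 = 24.000 cm.
The intermediate image is 24.000 cm to the right of lens 1, so d_o2 = L - d_i1 = 31 - 24.000 = 7.000 cm.
Lens 2: 1/d_i2 = 1/f_2 - 1/d_o2 = 1/5.5 - 1/(7.000) = 0.03896 cm^-1, so d_i2 = 25.667 cm.

26 cm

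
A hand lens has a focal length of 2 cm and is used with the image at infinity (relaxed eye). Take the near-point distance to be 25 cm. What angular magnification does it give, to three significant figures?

M = D/f = 25/2 = 12.500.

12.5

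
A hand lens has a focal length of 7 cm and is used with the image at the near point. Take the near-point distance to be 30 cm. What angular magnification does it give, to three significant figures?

5.29

M = 1 + D/f = 1 + 30/7 = 5.286.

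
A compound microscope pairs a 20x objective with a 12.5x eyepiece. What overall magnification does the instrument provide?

250

The overall magnification of a compound microscope is the product of the objective and eyepiece magnifications:
M = M_obj x M_eye = 20 x 12.5 = 250.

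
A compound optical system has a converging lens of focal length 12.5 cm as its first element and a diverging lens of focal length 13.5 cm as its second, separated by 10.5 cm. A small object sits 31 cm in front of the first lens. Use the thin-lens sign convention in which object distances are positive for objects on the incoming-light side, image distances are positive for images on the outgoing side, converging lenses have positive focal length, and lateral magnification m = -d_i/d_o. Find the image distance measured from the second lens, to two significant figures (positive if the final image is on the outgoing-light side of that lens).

Lens 1: 1/d_i1 = 1/f_1 - 1/d_o1 = 1/12.5 - 1/31 = 0.04774 cm^-1, so d_i1 = 20.946 cm.
Since 20.946 cm > 10.5 cm, the first image lies past the second lens and serves as a virtual object: d_o2 = L - d_i1 = -10.446 cm.
Lens 2: 1/d_i2 = 1/f_2 - 1/d_o2 = 1/(-13.5) - 1/(-10.446) = 0.02166 cm^-1, so d_i2 = 46.175 cm.

46 cm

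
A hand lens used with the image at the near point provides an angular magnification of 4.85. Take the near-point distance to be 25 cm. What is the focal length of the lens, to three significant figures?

For the image at the near point, M = 1 + D/f.
f = D/(M - 1) = 25/(4.85 - 1) = 6.494 cm.

6.49 cm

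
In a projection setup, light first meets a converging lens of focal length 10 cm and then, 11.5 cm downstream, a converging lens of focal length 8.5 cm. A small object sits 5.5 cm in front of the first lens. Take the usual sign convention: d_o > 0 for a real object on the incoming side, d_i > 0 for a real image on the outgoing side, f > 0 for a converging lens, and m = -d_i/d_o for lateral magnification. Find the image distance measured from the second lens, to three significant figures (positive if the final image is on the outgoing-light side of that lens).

13.2 cm

First lens: d_i1 = 1/(1/10 - 1/5.5) = -12.222 cm.
The intermediate image is virtual, 12.222 cm to the left of lens 1, so d_o2 = L - d_i1 = 11.5 - (-12.222) = 23.722 cm.
Second lens: d_i2 = 1/(1/8.5 - 1/(23.722)) = 13.246 cm.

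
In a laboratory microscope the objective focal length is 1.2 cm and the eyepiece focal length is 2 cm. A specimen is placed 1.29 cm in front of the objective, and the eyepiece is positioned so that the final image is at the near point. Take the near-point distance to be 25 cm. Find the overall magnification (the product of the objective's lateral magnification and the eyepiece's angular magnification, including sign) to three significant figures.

-180

Objective: 1/d_i = 1/f_obj - 1/d_o = 1/1.2 - 1/1.29 = 0.05814 cm^-1, so d_i = 17.200 cm.
m_obj = -d_i/d_o = -17.200/1.29 = -13.333.
Eyepiece angular magnification (image at near point): M_eye = 1 + D/f_e = 1 + 25/2 = 13.500.
Overall M = m_obj x M_eye = (-13.333)(13.500) = -180.00.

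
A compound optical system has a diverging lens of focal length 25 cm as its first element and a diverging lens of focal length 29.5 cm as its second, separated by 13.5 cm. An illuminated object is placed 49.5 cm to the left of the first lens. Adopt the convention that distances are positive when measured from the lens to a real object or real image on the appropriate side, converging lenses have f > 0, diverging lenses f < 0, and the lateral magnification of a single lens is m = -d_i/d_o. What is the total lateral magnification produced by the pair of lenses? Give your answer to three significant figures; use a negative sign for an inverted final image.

Applying the thin-lens equation to the first lens, 1/(-25) = 1/49.5 + 1/d_i1, which gives d_i1 = -16.611 cm.
Its lateral magnification is m_1 = -d_i1/d_o1 = -(-16.611)/49.5 = 0.3356.
With d_i1 < 0 the first image is virtual and lies on the object side; the object distance for lens 2 is d_o2 = 13.5 - (-16.611) = 30.111 cm.
Applying the thin-lens equation again with f_2 = -29.5 cm and d_o2 = 30.111 cm gives d_i2 = -14.901 cm.
m_2 = -(-14.901)/(30.111) = 0.4949.
Total m = m_1 x m_2 = (0.3356)(0.4949) = 0.1661.

0.166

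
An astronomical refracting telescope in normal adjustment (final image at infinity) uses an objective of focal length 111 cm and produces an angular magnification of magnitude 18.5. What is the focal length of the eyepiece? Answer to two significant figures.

6.0 cm

|M| = f_obj/f_eye, so f_eye = f_obj/|M| = 111/18.5 = 6.000 cm.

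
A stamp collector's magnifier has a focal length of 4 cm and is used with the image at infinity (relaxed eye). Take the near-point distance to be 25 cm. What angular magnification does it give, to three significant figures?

M = D/f = 25/4 = 6.250.

6.25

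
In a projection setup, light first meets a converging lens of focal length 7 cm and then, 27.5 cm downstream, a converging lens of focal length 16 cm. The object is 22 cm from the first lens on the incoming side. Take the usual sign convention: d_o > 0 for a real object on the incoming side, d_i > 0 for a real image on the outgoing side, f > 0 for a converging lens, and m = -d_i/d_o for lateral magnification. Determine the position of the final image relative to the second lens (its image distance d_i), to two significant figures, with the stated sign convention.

220 cm

First lens: d_i1 = 1/(1/7 - 1/22) = 10.267 cm.
Object distance for lens 2: d_o2 = 27.5 - 10.267 = 17.233 cm.
Second lens: d_i2 = 1/(1/16 - 1/(17.233)) = 223.568 cm.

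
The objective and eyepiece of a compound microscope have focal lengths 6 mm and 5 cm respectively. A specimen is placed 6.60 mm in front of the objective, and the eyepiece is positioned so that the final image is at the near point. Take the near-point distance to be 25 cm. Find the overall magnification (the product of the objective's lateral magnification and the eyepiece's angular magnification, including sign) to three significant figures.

-60.0

Convert to cm: f_obj = 6 mm = 0.6 cm; d_o = 6.60 mm = 0.66 cm.
Objective: 1/d_i = 1/f_obj - 1/d_o = 1/0.6 - 1/0.66 = 0.15152 cm^-1, so d_i = 6.600 cm.
m_obj = -d_i/d_o = -6.600/0.66 = -10.000.
Eyepiece angular magnification (image at near point): M_eye = 1 + D/f_e = 1 + 25/5 = 6.000.
Overall M = m_obj x M_eye = (-10.000)(6.000) = -60.00.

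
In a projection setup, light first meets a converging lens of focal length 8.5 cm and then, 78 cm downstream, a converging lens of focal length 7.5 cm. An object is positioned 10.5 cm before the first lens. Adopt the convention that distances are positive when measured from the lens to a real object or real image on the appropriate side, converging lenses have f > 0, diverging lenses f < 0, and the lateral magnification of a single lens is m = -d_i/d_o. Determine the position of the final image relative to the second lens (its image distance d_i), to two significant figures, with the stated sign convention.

Lens 1: 1/d_i1 = 1/f_1 - 1/d_o1 = 1/8.5 - 1/10.5 = 0.02241 cm^-1, so d_i1 = 44.625 cm.
That image sits 33.375 cm in front of the second lens, so d_o2 = 33.375 cm.
Lens 2: 1/d_i2 = 1/f_2 - 1/d_o2 = 1/7.5 - 1/(33.375) = 0.10337 cm^-1, so d_i2 = 9.674 cm.

9.7 cm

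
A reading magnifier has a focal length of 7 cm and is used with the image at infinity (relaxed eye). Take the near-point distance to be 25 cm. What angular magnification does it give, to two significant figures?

M = D/f = 25/7 = 3.571.

3.6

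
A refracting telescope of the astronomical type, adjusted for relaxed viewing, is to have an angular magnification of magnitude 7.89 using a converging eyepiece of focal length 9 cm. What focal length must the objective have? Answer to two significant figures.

71 cm

|M| = f_obj/|f_eye|, so f_obj = |M| x |f_eye| = 7.89 x 9 = 71.010 cm.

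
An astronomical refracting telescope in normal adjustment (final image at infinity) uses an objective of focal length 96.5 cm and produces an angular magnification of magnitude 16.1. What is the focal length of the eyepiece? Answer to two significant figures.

|M| = f_obj/f_eye, so f_eye = f_obj/|M| = 96.5/16.1 = 5.994 cm.

6.0 cm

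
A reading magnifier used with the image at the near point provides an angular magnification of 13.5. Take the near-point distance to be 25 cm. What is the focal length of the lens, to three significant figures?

For the image at the near point, M = 1 + D/f.
f = D/(M - 1) = 25/(13.5 - 1) = 2.000 cm.

2.00 cm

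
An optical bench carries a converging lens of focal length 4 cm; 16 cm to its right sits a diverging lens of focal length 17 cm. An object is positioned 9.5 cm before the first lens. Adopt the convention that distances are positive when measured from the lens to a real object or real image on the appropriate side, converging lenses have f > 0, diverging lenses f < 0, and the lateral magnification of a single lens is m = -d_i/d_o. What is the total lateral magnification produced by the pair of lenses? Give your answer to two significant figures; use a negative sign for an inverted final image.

-0.47

Lens 1: 1/d_i1 = 1/f_1 - 1/d_o1 = 1/4 - 1/9.5 = 0.14474 cm^-1, so d_i1 = 6.909 cm.
m_1 = -(6.909)/9.5 = -0.7273.
The intermediate image is 6.909 cm to the right of lens 1, so d_o2 = L - d_i1 = 16 - 6.909 = 9.091 cm.
Lens 2: 1/d_i2 = 1/f_2 - 1/d_o2 = 1/(-17) - 1/(9.091) = -0.16882 cm^-1, so d_i2 = -5.923 cm.
m_2 = -(-5.923)/(9.091) = 0.6516.
The system's lateral magnification is m_1 m_2 = (-0.7273)(0.6516) = -0.4739.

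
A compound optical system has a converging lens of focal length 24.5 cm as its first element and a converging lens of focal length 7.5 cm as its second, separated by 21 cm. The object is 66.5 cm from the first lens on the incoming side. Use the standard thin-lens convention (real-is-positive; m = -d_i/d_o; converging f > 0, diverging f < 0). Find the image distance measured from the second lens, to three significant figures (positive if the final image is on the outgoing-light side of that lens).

5.28 cm

Lens 1: 1/d_i1 = 1/f_1 - 1/d_o1 = 1/24.5 - 1/66.5 = 0.02578 cm^-1, so d_i1 = 38.792 cm.
Since 38.792 cm > 21 cm, the first image lies past the second lens and serves as a virtual object: d_o2 = L - d_i1 = -17.792 cm.
Lens 2: 1/d_i2 = 1/f_2 - 1/d_o2 = 1/7.5 - 1/(-17.792) = 0.18954 cm^-1, so d_i2 = 5.276 cm.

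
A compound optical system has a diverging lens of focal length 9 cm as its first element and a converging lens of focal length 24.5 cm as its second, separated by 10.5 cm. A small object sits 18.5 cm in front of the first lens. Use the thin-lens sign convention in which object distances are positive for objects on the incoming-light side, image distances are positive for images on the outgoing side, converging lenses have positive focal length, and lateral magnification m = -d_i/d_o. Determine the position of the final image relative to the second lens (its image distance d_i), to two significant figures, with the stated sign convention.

-51 cm

Applying the thin-lens equation to the first lens, 1/(-9) = 1/18.5 + 1/d_i1, which gives d_i1 = -6.055 cm.
With d_i1 < 0 the first image is virtual and lies on the object side; the object distance for lens 2 is d_o2 = 10.5 - (-6.055) = 16.555 cm.
Applying the thin-lens equation again with f_2 = 24.5 cm and d_o2 = 16.555 cm gives d_i2 = -51.046 cm.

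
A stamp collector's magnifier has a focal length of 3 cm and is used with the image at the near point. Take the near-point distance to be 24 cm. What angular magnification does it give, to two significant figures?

M = 1 + D/f = 1 + 24/3 = 9.000.

9.0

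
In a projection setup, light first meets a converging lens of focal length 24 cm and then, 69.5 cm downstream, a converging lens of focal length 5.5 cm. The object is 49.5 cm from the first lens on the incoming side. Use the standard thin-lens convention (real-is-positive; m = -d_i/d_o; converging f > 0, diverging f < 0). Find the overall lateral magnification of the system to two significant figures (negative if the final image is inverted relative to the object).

Applying the thin-lens equation to the first lens, 1/24 = 1/49.5 + 1/d_i1, which gives d_i1 = 46.588 cm.
Its lateral magnification is m_1 = -d_i1/d_o1 = -(46.588)/49.5 = -0.9412.
That image sits 22.912 cm in front of the second lens, so d_o2 = 22.912 cm.
Applying the thin-lens equation again with f_2 = 5.5 cm and d_o2 = 22.912 cm gives d_i2 = 7.237 cm.
m_2 = -(7.237)/(22.912) = -0.3159.
The system's lateral magnification is m_1 m_2 = (-0.9412)(-0.3159) = 0.2973.

0.30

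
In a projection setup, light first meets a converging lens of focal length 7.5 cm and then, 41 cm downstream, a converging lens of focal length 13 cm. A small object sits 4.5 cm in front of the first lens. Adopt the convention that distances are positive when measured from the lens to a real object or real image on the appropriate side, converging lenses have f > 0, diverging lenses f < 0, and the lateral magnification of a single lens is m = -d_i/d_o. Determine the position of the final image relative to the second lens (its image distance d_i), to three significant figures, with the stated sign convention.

17.3 cm

Lens 1: 1/d_i1 = 1/f_1 - 1/d_o1 = 1/7.5 - 1/4.5 = -0.08889 cm^-1, so d_i1 = -11.250 cm.
With d_i1 < 0 the first image is virtual and lies on the object side; the object distance for lens 2 is d_o2 = 41 - (-11.250) = 52.250 cm.
Lens 2: 1/d_i2 = 1/f_2 - 1/d_o2 = 1/13 - 1/(52.250) = 0.05778 cm^-1, so d_i2 = 17.306 cm.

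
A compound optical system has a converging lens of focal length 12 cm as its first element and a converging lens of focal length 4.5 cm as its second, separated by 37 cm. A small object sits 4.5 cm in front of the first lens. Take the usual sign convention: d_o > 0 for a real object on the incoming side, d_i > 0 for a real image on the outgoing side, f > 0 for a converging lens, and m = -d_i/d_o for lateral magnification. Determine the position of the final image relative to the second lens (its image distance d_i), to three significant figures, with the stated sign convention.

Applying the thin-lens equation to the first lens, 1/12 = 1/4.5 + 1/d_i1, which gives d_i1 = -7.200 cm.
The intermediate image is virtual, 7.200 cm to the left of lens 1, so d_o2 = L - d_i1 = 37 - (-7.200) = 44.200 cm.
Applying the thin-lens equation again with f_2 = 4.5 cm and d_o2 = 44.200 cm gives d_i2 = 5.010 cm.

5.01 cm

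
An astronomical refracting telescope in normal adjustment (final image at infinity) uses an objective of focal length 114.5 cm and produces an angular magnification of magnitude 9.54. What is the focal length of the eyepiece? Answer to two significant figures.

12 cm

|M| = f_obj/f_eye, so f_eye = f_obj/|M| = 114.5/9.54 = 12.002 cm.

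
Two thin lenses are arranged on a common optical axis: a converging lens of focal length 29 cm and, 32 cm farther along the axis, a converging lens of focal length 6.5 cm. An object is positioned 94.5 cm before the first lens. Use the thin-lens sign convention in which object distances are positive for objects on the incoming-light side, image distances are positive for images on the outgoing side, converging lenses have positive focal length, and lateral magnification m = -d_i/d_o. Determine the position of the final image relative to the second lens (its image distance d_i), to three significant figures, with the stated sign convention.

3.91 cm

Lens 1: 1/d_i1 = 1/f_1 - 1/d_o1 = 1/29 - 1/94.5 = 0.02390 cm^-1, so d_i1 = 41.840 cm.
This image would form 41.840 cm past lens 1, i.e. 9.840 cm beyond lens 2, so it is a virtual object for lens 2: d_o2 = 32 - 41.840 = -9.840 cm.
Lens 2: 1/d_i2 = 1/f_2 - 1/d_o2 = 1/6.5 - 1/(-9.840) = 0.25548 cm^-1, so d_i2 = 3.914 cm.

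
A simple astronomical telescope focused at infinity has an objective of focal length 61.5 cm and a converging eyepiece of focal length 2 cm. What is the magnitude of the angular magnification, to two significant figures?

31

|M| = f_obj/|f_eye| = 61.5/2 = 30.750.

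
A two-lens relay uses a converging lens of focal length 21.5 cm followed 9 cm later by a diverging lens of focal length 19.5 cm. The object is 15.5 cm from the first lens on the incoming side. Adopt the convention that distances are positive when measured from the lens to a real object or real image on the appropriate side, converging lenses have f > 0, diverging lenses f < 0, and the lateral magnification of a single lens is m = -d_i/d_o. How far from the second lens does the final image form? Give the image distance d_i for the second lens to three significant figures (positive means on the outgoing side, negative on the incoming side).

Applying the thin-lens equation to the first lens, 1/21.5 = 1/15.5 + 1/d_i1, which gives d_i1 = -55.542 cm.
The intermediate image is virtual, 55.542 cm to the left of lens 1, so d_o2 = L - d_i1 = 9 - (-55.542) = 64.542 cm.
Applying the thin-lens equation again with f_2 = -19.5 cm and d_o2 = 64.542 cm gives d_i2 = -14.975 cm.

-15.0 cm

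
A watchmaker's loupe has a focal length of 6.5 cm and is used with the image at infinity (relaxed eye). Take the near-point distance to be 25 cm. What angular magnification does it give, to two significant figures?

3.8

M = D/f = 25/6.5 = 3.846.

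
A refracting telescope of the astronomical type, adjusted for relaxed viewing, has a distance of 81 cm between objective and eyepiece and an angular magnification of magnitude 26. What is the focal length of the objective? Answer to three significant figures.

In normal adjustment the tube length equals f_obj + f_eye and |M| = f_obj/f_eye.
So f_obj = 26 f_eye and 26 f_eye + f_eye = 81 cm, giving f_eye = 81/27 = 3.000 cm and f_obj = 78.000 cm.

78.0 cm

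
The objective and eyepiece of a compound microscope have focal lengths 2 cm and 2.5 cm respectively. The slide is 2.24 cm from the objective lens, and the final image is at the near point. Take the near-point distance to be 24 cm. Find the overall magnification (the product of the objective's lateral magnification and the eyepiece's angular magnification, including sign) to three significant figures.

Objective: 1/d_i = 1/f_obj - 1/d_o = 1/2 - 1/2.24 = 0.05357 cm^-1, so d_i = 18.667 cm.
m_obj = -d_i/d_o = -18.667/2.24 = -8.333.
Eyepiece angular magnification (image at near point): M_eye = 1 + D/f_e = 1 + 24/2.5 = 10.600.
Overall M = m_obj x M_eye = (-8.333)(10.600) = -88.33.

-88.3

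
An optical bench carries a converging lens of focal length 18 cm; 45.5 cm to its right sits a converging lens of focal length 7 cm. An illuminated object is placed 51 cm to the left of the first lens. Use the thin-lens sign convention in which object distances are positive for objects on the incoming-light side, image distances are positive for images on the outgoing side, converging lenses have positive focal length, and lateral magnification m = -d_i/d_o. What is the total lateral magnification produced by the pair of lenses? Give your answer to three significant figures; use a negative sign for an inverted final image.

0.357

First lens: d_i1 = 1/(1/18 - 1/51) = 27.818 cm.
m_1 = -(27.818)/51 = -0.5455.
The intermediate image is 27.818 cm to the right of lens 1, so d_o2 = L - d_i1 = 45.5 - 27.818 = 17.682 cm.
Second lens: d_i2 = 1/(1/7 - 1/(17.682)) = 11.587 cm.
m_2 = -(11.587)/(17.682) = -0.6553.
The system's lateral magnification is m_1 m_2 = (-0.5455)(-0.6553) = 0.3574.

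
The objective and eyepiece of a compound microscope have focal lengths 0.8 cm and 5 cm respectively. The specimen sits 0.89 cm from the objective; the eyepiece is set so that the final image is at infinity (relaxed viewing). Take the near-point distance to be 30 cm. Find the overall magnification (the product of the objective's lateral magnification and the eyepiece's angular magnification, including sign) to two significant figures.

Objective: 1/d_i = 1/f_obj - 1/d_o = 1/0.8 - 1/0.89 = 0.12640 cm^-1, so d_i = 7.911 cm.
m_obj = -d_i/d_o = -7.911/0.89 = -8.889.
Eyepiece angular magnification (image at infinity): M_eye = D/f_e = 30/5 = 6.000.
Overall M = m_obj x M_eye = (-8.889)(6.000) = -53.33.

-53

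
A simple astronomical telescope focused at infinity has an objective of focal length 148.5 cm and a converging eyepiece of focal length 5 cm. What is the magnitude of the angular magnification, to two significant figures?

|M| = f_obj/|f_eye| = 148.5/5 = 29.700.

30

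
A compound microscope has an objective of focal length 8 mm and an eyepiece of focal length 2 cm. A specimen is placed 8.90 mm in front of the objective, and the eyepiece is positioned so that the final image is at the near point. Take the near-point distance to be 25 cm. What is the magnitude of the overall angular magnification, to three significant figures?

120

Convert to cm: f_obj = 8 mm = 0.8 cm; d_o = 8.90 mm = 0.89 cm.
Objective: 1/d_i = 1/f_obj - 1/d_o = 1/0.8 - 1/0.89 = 0.12640 cm^-1, so d_i = 7.911 cm.
m_obj = -d_i/d_o = -7.911/0.89 = -8.889.
Eyepiece angular magnification (image at near point): M_eye = 1 + D/f_e = 1 + 25/2 = 13.500.
Overall M = m_obj x M_eye = (-8.889)(13.500) = -120.00.
|M| = 120.00.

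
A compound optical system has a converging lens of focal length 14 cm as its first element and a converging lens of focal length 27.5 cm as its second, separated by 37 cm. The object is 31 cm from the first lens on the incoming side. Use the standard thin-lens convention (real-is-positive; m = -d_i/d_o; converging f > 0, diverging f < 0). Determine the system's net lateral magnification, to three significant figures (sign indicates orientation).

Applying the thin-lens equation to the first lens, 1/14 = 1/31 + 1/d_i1, which gives d_i1 = 25.529 cm.
Its lateral magnification is m_1 = -d_i1/d_o1 = -(25.529)/31 = -0.8235.
The intermediate image is 25.529 cm to the right of lens 1, so d_o2 = L - d_i1 = 37 - 25.529 = 11.471 cm.
Applying the thin-lens equation again with f_2 = 27.5 cm and d_o2 = 11.471 cm gives d_i2 = -19.679 cm.
m_2 = -(-19.679)/(11.471) = 1.7156.
The system's lateral magnification is m_1 m_2 = (-0.8235)(1.7156) = -1.4128.

-1.41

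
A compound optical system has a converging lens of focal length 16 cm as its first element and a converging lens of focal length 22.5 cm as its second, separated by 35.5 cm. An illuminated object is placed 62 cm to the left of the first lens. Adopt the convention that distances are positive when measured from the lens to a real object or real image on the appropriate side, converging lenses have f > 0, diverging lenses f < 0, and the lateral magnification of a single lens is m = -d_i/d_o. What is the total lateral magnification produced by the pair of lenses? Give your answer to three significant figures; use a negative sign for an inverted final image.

Lens 1: 1/d_i1 = 1/f_1 - 1/d_o1 = 1/16 - 1/62 = 0.04637 cm^-1, so d_i1 = 21.565 cm.
m_1 = -(21.565)/62 = -0.3478.
That image sits 13.935 cm in front of the second lens, so d_o2 = 13.935 cm.
Lens 2: 1/d_i2 = 1/f_2 - 1/d_o2 = 1/22.5 - 1/(13.935) = -0.02732 cm^-1, so d_i2 = -36.605 cm.
m_2 = -(-36.605)/(13.935) = 2.6269.
Overall magnification: m = m_1 m_2 = -0.9137.

-0.914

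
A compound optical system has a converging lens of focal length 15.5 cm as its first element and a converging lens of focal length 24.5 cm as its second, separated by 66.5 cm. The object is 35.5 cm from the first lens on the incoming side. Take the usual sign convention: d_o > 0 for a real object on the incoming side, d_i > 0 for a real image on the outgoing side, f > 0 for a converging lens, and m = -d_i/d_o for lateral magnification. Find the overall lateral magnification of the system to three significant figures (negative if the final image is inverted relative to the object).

Lens 1: 1/d_i1 = 1/f_1 - 1/d_o1 = 1/15.5 - 1/35.5 = 0.03635 cm^-1, so d_i1 = 27.513 cm.
m_1 = -(27.513)/35.5 = -0.7750.
Object distance for lens 2: d_o2 = 66.5 - 27.513 = 38.987 cm.
Lens 2: 1/d_i2 = 1/f_2 - 1/d_o2 = 1/24.5 - 1/(38.987) = 0.01517 cm^-1, so d_i2 = 65.932 cm.
m_2 = -(65.932)/(38.987) = -1.6911.
The system's lateral magnification is m_1 m_2 = (-0.7750)(-1.6911) = 1.3106.

1.31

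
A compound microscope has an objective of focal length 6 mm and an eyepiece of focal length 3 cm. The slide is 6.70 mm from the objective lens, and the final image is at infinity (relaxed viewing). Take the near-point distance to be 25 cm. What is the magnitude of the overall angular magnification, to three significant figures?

Convert to cm: f_obj = 6 mm = 0.6 cm; d_o = 6.70 mm = 0.67 cm.
Objective: 1/d_i = 1/f_obj - 1/d_o = 1/0.6 - 1/0.67 = 0.17413 cm^-1, so d_i = 5.743 cm.
m_obj = -d_i/d_o = -5.743/0.67 = -8.571.
Eyepiece angular magnification (image at infinity): M_eye = D/f_e = 25/3 = 8.333.
Overall M = m_obj x M_eye = (-8.571)(8.333) = -71.43.
|M| = 71.43.

71.4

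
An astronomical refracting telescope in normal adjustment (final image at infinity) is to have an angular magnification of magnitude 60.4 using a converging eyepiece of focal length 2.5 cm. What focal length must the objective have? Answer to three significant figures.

|M| = f_obj/|f_eye|, so f_obj = |M| x |f_eye| = 60.4 x 2.5 = 151.000 cm.

151 cm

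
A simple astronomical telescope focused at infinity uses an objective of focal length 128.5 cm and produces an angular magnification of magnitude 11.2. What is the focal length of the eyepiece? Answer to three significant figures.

|M| = f_obj/f_eye, so f_eye = f_obj/|M| = 128.5/11.2 = 11.473 cm.

11.5 cm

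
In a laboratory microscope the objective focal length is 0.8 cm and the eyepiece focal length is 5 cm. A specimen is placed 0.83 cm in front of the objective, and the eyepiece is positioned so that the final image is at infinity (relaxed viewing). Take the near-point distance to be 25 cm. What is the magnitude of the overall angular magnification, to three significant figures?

133

Objective: 1/d_i = 1/f_obj - 1/d_o = 1/0.8 - 1/0.83 = 0.04518 cm^-1, so d_i = 22.133 cm.
m_obj = -d_i/d_o = -22.133/0.83 = -26.667.
Eyepiece angular magnification (image at infinity): M_eye = D/f_e = 25/5 = 5.000.
Overall M = m_obj x M_eye = (-26.667)(5.000) = -133.33.
|M| = 133.33.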